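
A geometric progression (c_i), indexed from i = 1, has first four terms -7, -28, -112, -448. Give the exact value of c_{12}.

Common ratio r = 4.
c_i = (-7)·4^(i-1).
c_{12} = (-7)·4^11 = -29360128.

-29360128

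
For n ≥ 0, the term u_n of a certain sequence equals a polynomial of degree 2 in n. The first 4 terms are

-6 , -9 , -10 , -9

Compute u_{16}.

1st diffs: -3, -1, 1.
2nd diffs: 2, 2 (constant).
Newton forward-difference form: u_n = -6 + (-3)·C(n,1) + 2·C(n,2).
At n = 16: n = 16, so u_{16} = -6 - 48 + 240 = 186.

186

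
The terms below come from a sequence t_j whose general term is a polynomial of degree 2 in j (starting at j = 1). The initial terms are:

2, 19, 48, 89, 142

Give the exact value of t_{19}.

2144

1st diffs: 17, 29, 41, 53.
2nd diffs: 12, 12, 12 (constant).
So t_j = 6j^2 - j - 3.
Evaluating at j = 19 gives t_{19} = 2144.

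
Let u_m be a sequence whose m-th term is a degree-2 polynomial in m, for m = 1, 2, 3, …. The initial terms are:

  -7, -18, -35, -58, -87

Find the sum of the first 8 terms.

1st diffs: -11, -17, -23, -29.
2nd diffs: -6, -6, -6 (constant).
Newton forward-difference form: u_m = -7 + (-11)·C(m-1,1) + (-6)·C(m-1,2).
Continuing: -122, -163, -210.
Summing m = 1..8 (8 terms) gives -700.

-700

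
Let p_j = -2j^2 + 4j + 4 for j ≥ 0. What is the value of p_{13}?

p_{13} = -2·13^2 + 4·13 + 4 = -282.

-282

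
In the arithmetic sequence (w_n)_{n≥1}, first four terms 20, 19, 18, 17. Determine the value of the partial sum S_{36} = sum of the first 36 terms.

Common difference d = -1.
w_n = 20 + (n - 1)·(-1).
w_{36} = -15; S = 36·(20 + (-15))/2 = 90.

90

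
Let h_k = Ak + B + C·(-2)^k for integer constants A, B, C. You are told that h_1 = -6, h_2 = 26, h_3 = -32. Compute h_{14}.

81950

At k = 1, 2, 3: A + B - 2C = -6; 2A + B + 4C = 26; 3A + B - 8C = -32.
Subtracting the first from the second: A + 6C = 32.
Subtracting the second from the third: A - 12C = -58.
Solving: C = 5, A = 2, then B = 2.
Hence h_{14} = 2·14 + 2 + 5·16384 = 81950.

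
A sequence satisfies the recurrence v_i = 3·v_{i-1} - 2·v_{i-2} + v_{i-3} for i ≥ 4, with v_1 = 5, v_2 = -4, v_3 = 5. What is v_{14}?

Applying the relation repeatedly:
v_4 = 28; v_5 = 70; v_6 = 159; …; v_{11} = 10650; v_{12} = 24758; v_{13} = 57555; v_{14} = 133799.

133799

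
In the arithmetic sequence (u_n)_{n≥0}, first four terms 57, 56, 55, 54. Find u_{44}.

Common difference d = -1.
u_n = 57 + (n - 0)·(-1).
u_{44} = 57 + 44·(-1) = 13.

13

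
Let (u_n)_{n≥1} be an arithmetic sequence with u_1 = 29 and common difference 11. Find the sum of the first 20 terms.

u_n = 29 + (n - 1)·11.
u_{20} = 238; S = 20·(29 + 238)/2 = 2670.

2670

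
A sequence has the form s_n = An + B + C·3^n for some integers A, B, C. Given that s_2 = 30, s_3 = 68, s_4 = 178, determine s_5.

504

Write the equations: 2A + B + 9C = 30; 3A + B + 27C = 68; 4A + B + 81C = 178.
Subtracting the first from the second: A + 18C = 38.
Subtracting the second from the third: A + 54C = 110.
Solving: C = 2, A = 2, then B = 8.
So s_n = 2·n + 8 + 2·3^n; at n=5 this is 504.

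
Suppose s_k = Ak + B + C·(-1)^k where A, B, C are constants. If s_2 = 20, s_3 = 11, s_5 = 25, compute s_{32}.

Write the equations: 2A + B + C = 20; 3A + B - C = 11; 5A + B - C = 25.
Subtracting the first from the second: A - 2C = -9.
Subtracting the second from the third: 2A = 14.
Solving: C = 8, A = 7, then B = -2.
Therefore s_{32} = 224 + (-2) + 8·1 = 230.

230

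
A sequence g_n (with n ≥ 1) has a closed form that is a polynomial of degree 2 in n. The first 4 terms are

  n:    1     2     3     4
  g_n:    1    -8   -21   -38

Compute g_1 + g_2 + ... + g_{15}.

-2750

1st diffs: -9, -13, -17.
2nd diffs: -4, -4 (constant).
Newton forward-difference form: g_n = 1 + (-9)·C(n-1,1) + (-4)·C(n-1,2).
Continuing: …, -59, -84, -113, -146, …, g_{15} = -489.
Summing n = 1..15 (15 terms) gives -2750.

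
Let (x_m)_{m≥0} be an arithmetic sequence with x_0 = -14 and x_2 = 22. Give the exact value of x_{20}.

Common difference d = (22 - (-14)) / (2 - 0) = 18.
x_m = -14 + (m - 0)·18.
x_{20} = -14 + 20·18 = 346.

346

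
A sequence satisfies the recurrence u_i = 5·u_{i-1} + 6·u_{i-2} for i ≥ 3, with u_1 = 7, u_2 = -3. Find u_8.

u_3 = 27  u_4 = 117  u_5 = 747  u_6 = 4437  u_7 = 26667  u_8 = 159957.
(Characteristic roots are 6 and -1.)

159957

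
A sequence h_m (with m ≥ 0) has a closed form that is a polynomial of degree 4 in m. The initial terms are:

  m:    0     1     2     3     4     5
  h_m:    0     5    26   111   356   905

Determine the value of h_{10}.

1st diffs: 5, 21, 85, 245, 549.
2nd diffs: 16, 64, 160, 304.
3rd diffs: 48, 96, 144.
4th diffs: 48, 48 (constant).
So h_m = 2m^4 - 4m^3 + 6m^2 + m.
Evaluating at m = 10 gives h_{10} = 16610.

16610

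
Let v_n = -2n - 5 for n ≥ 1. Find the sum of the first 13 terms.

-247

Over n = 1..13: Σn = 91.
Total = (-2)·91 + (-5)·13 = -247.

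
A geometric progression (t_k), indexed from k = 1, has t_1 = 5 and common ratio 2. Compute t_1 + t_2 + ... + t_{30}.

5368709115

t_k = 5·2^(k-1).
S = 5·(2^30 - 1)/(2 - 1) = 5·(1073741824 - 1)/(1) = 5368709115.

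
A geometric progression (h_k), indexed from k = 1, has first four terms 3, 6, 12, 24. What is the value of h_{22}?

Common ratio r = 2.
h_k = 3·2^(k-1).
h_{22} = 3·2^21 = 6291456.

6291456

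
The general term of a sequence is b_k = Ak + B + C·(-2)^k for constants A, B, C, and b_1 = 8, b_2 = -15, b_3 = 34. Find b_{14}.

At k = 1, 2, 3: A + B - 2C = 8; 2A + B + 4C = -15; 3A + B - 8C = 34.
Subtracting the first from the second: A + 6C = -23.
Subtracting the second from the third: A - 12C = 49.
Solving: C = -4, A = 1, then B = -1.
Hence b_{14} = 1·14 + (-1) + (-4)·16384 = -65523.

-65523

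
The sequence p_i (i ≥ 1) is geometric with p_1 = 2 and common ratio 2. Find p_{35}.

p_i = 2·2^(i-1).
p_{35} = 2·2^34 = 34359738368.

34359738368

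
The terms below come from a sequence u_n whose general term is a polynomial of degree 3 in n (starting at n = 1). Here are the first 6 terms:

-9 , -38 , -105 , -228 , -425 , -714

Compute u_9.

-2313

1st diffs: -29, -67, -123, -197, -289.
2nd diffs: -38, -56, -74, -92.
3rd diffs: -18, -18, -18 (constant).
Newton forward-difference form: u_n = -9 + (-29)·C(n-1,1) + (-38)·C(n-1,2) + (-18)·C(n-1,3).
At n = 9: n-1 = 8, so u_9 = -9 - 232 - 1064 - 1008 = -2313.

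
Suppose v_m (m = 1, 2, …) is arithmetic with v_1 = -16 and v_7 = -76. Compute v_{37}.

Common difference d = (-76 - (-16)) / (7 - 1) = -10.
v_m = -16 + (m - 1)·(-10).
v_{37} = -16 + 36·(-10) = -376.

-376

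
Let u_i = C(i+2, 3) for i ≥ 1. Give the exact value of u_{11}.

C(13, 3) = 286, so u_{11} = 286.

286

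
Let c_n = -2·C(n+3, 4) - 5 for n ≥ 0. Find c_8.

-665

C(11, 4) = 330, so c_8 = -665.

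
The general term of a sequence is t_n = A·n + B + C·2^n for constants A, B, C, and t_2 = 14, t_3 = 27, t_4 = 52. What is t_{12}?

Plug in n = 2, 3, 4: 2A + B + 4C = 14; 3A + B + 8C = 27; 4A + B + 16C = 52.
Subtracting the first from the second: A + 4C = 13.
Subtracting the second from the third: A + 8C = 25.
Solving: C = 3, A = 1, then B = 0.
So t_n = 1·n + 0 + 3·2^n; at n=12 this is 12300.

12300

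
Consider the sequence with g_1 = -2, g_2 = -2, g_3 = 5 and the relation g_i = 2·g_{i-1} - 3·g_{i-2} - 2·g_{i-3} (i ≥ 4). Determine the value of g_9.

-171

Applying the relation repeatedly:
g_4 = 20;  g_5 = 29;  g_6 = -12;  g_7 = -151;  g_8 = -324;  g_9 = -171.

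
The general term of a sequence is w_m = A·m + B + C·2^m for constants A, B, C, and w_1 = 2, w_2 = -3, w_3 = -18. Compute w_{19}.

Write the equations: A + B + 2C = 2; 2A + B + 4C = -3; 3A + B + 8C = -18.
Subtracting the first from the second: A + 2C = -5.
Subtracting the second from the third: A + 4C = -15.
Solving: C = -5, A = 5, then B = 7.
Hence w_{19} = 5·19 + 7 + (-5)·524288 = -2621338.

-2621338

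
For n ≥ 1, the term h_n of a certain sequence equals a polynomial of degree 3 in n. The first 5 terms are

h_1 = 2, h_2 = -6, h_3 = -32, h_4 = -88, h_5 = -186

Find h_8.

-852

1st diffs: -8, -26, -56, -98.
2nd diffs: -18, -30, -42.
3rd diffs: -12, -12 (constant).
So h_n = -2n^3 + 3n^2 - 3n + 4.
Evaluating at n = 8 gives h_8 = -852.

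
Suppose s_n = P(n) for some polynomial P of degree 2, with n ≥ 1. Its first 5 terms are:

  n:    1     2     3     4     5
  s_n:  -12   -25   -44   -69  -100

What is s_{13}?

-564

1st diffs: -13, -19, -25, -31.
2nd diffs: -6, -6, -6 (constant).
Newton forward-difference form: s_n = -12 + (-13)·C(n-1,1) + (-6)·C(n-1,2).
At n = 13: n-1 = 12, so s_{13} = -12 - 156 - 396 = -564.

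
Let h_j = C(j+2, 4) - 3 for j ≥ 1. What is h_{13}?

C(15, 4) = 1365, so h_{13} = 1362.

1362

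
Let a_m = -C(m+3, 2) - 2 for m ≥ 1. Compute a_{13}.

-122

C(16, 2) = 120, so a_{13} = -122.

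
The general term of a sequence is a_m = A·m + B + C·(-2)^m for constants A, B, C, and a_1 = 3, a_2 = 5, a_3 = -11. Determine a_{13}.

Write the equations: A + B - 2C = 3; 2A + B + 4C = 5; 3A + B - 8C = -11.
Subtracting the first from the second: A + 6C = 2.
Subtracting the second from the third: A - 12C = -16.
Solving: C = 1, A = -4, then B = 9.
Therefore a_{13} = -52 + 9 + 1·(-8192) = -8235.

-8235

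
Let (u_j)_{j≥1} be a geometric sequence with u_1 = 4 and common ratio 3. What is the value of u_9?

26244

u_j = 4·3^(j-1).
u_9 = 4·3^8 = 26244.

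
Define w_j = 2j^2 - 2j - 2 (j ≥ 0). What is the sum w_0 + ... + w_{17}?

Over j = 0..17: Σj = 153, Σj² = 1785.
Total = (2)·1785 + (-2)·153 + (-2)·18 = 3228.

3228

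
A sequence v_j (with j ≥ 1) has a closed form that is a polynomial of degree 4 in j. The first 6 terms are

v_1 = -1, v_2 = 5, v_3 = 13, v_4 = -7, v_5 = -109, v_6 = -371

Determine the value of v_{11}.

1st diffs: 6, 8, -20, -102, -262.
2nd diffs: 2, -28, -82, -160.
3rd diffs: -30, -54, -78.
4th diffs: -24, -24 (constant).
Newton forward-difference form: v_j = -1 + 6·C(j-1,1) + 2·C(j-1,2) + (-30)·C(j-1,3) + (-24)·C(j-1,4).
At j = 11: j-1 = 10, so v_{11} = -1 + 60 + 90 - 3600 - 5040 = -8491.

-8491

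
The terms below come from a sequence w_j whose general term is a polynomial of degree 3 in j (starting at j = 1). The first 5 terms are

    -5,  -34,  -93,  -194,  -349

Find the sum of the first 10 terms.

-7475

1st diffs: -29, -59, -101, -155.
2nd diffs: -30, -42, -54.
3rd diffs: -12, -12 (constant).
So w_j = -2j^3 - 3j^2 - 6j + 6.
Continuing: …, -570, -869, -1258, -1749, …, w_{10} = -2354.
Summing j = 1..10 (10 terms) gives -7475.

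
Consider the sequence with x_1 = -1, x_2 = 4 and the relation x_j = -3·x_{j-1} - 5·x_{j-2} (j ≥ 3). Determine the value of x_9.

Applying the relation repeatedly:
x_3 = -7  x_4 = 1  x_5 = 32  x_6 = -101  x_7 = 143  x_8 = 76  x_9 = -943.

-943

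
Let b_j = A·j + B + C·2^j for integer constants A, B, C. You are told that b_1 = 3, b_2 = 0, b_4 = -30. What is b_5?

-75

Write the equations: A + B + 2C = 3; 2A + B + 4C = 0; 4A + B + 16C = -30.
Subtracting the first from the second: A + 2C = -3.
Subtracting the second from the third: 2A + 12C = -30.
Solving: C = -3, A = 3, then B = 6.
Hence b_5 = 3·5 + 6 + (-3)·32 = -75.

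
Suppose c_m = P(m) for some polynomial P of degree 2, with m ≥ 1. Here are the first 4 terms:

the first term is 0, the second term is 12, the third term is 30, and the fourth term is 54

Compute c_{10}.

324

1st diffs: 12, 18, 24.
2nd diffs: 6, 6 (constant).
Newton forward-difference form: c_m = 12·C(m-1,1) + 6·C(m-1,2).
At m = 10: m-1 = 9, so c_{10} = 108 + 216 = 324.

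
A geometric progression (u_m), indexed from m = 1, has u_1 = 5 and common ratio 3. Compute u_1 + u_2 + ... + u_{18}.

u_m = 5·3^(m-1).
S = 5·(3^18 - 1)/(3 - 1) = 5·(387420489 - 1)/(2) = 968551220.

968551220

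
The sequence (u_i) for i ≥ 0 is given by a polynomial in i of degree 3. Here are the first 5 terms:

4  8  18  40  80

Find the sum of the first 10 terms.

1st diffs: 4, 10, 22, 40.
2nd diffs: 6, 12, 18.
3rd diffs: 6, 6 (constant).
Newton forward-difference form: u_i = 4 + 4·C(i,1) + 6·C(i,2) + 6·C(i,3).
Continuing: …, 144, 238, 368, 540, …, u_9 = 760.
Summing i = 0..9 (10 terms) gives 2200.

2200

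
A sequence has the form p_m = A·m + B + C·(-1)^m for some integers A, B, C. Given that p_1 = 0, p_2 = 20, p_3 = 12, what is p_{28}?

176

Write the equations: A + B - C = 0; 2A + B + C = 20; 3A + B - C = 12.
Subtracting the first from the second: A + 2C = 20.
Subtracting the second from the third: A - 2C = -8.
Solving: C = 7, A = 6, then B = 1.
Hence p_{28} = 6·28 + 1 + 7·1 = 176.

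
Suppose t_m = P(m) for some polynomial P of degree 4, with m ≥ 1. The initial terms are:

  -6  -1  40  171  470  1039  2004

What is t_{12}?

1st diffs: 5, 41, 131, 299, 569, 965.
2nd diffs: 36, 90, 168, 270, 396.
3rd diffs: 54, 78, 102, 126.
4th diffs: 24, 24, 24 (constant).
So t_m = m^4 - m^3 - m^2 - 5.
Evaluating at m = 12 gives t_{12} = 18859.

18859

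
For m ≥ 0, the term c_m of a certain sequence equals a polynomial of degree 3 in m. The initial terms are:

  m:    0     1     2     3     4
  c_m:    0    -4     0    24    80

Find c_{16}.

1st diffs: -4, 4, 24, 56.
2nd diffs: 8, 20, 32.
3rd diffs: 12, 12 (constant).
Newton forward-difference form: c_m = (-4)·C(m,1) + 8·C(m,2) + 12·C(m,3).
At m = 16: m = 16, so c_{16} = -64 + 960 + 6720 = 7616.

7616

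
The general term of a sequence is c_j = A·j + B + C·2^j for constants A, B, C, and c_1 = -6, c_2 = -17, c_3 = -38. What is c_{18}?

-1310733

Plug in j = 1, 2, 3: A + B + 2C = -6; 2A + B + 4C = -17; 3A + B + 8C = -38.
Subtracting the first from the second: A + 2C = -11.
Subtracting the second from the third: A + 4C = -21.
Solving: C = -5, A = -1, then B = 5.
Hence c_{18} = -1·18 + 5 + (-5)·262144 = -1310733.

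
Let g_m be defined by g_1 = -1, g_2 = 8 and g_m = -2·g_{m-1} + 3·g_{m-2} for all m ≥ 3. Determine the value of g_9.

Iterate the recurrence:
g_3 = -19, g_4 = 62, g_5 = -181, g_6 = 548, g_7 = -1639, g_8 = 4922, g_9 = -14761.
(Characteristic roots are 1 and -3.)

-14761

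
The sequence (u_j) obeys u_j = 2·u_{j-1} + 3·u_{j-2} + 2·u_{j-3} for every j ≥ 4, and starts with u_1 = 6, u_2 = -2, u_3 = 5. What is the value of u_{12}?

139960

Compute successive terms:
u_4 = 16; u_5 = 43; u_6 = 144; u_7 = 449; u_8 = 1416; u_9 = 4467; u_{10} = 14080; u_{11} = 44393; u_{12} = 139960.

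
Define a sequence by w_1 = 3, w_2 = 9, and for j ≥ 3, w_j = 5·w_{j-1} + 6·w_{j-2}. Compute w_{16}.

806031402129

Step forward from the initial values:
w_3 = 63, w_4 = 369, w_5 = 2223, …, w_{13} = 3731626863, w_{14} = 22389761169, w_{15} = 134338567023, w_{16} = 806031402129.
(Characteristic roots are 6 and -1.)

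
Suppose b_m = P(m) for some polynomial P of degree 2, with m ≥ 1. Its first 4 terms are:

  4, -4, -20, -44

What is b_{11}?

-436

1st diffs: -8, -16, -24.
2nd diffs: -8, -8 (constant).
So b_m = -4m^2 + 4m + 4.
Evaluating at m = 11 gives b_{11} = -436.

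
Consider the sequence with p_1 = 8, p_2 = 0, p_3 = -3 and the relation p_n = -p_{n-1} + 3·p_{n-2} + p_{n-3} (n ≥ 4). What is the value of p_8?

229

p_4 = 11; p_5 = -20; p_6 = 50; p_7 = -99; p_8 = 229.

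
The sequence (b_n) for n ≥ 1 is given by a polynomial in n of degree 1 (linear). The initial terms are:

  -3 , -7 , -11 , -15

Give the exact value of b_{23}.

-91

1st diffs: -4, -4, -4 (constant).
So b_n = -4n + 1.
Evaluating at n = 23 gives b_{23} = -91.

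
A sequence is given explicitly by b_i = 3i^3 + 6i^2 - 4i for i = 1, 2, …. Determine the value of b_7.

1295

b_7 = 3·7^3 + 6·7^2 - 4·7 = 1295.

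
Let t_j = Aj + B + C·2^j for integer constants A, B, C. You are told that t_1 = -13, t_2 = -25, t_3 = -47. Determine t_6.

-333

At j = 1, 2, 3: A + B + 2C = -13; 2A + B + 4C = -25; 3A + B + 8C = -47.
Subtracting the first from the second: A + 2C = -12.
Subtracting the second from the third: A + 4C = -22.
Solving: C = -5, A = -2, then B = -1.
Hence t_6 = -2·6 + (-1) + (-5)·64 = -333.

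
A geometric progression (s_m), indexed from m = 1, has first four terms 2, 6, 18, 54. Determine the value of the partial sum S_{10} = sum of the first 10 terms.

Common ratio r = 3.
s_m = 2·3^(m-1).
S = 2·(3^10 - 1)/(3 - 1) = 2·(59049 - 1)/(2) = 59048.

59048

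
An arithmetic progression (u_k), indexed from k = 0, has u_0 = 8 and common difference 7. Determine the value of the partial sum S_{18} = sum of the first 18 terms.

u_k = 8 + (k - 0)·7.
u_{17} = 127; S = 18·(8 + 127)/2 = 1215.

1215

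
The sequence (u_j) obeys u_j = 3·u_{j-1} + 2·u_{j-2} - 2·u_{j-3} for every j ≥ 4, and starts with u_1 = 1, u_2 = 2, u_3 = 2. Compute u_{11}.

u_4 = 8;  u_5 = 24;  u_6 = 84;  u_7 = 284;  u_8 = 972;  u_9 = 3316;  u_{10} = 11324;  u_{11} = 38660.

38660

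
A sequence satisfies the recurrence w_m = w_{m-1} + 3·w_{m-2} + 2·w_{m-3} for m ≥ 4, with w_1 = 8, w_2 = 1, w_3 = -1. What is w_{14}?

Applying the relation repeatedly:
w_4 = 18, w_5 = 17, w_6 = 69, …, w_{11} = 6309, w_{12} = 15833, w_{13} = 39772, w_{14} = 99889.

99889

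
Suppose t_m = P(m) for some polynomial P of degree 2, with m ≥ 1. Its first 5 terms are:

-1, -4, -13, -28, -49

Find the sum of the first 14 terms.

-2471

1st diffs: -3, -9, -15, -21.
2nd diffs: -6, -6, -6 (constant).
Newton forward-difference form: t_m = -1 + (-3)·C(m-1,1) + (-6)·C(m-1,2).
Continuing: …, -76, -109, -148, -193, …, t_{14} = -508.
Summing m = 1..14 (14 terms) gives -2471.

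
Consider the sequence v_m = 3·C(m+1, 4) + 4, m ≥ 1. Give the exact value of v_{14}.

C(15, 4) = 1365, so v_{14} = 4099.

4099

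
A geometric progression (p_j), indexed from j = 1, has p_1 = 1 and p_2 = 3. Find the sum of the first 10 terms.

Common ratio r = 3.
p_j = 1·3^(j-1).
S = 1·(3^10 - 1)/(3 - 1) = 1·(59049 - 1)/(2) = 29524.

29524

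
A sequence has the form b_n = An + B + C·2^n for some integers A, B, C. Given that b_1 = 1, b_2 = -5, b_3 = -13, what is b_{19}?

Write the equations: A + B + 2C = 1; 2A + B + 4C = -5; 3A + B + 8C = -13.
Subtracting the first from the second: A + 2C = -6.
Subtracting the second from the third: A + 4C = -8.
Solving: C = -1, A = -4, then B = 7.
So b_n = -4·n + 7 + (-1)·2^n; at n=19 this is -524357.

-524357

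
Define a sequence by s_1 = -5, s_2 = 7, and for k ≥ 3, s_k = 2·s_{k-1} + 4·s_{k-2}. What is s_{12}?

s_3 = -6, s_4 = 16, s_5 = 8, s_6 = 80, s_7 = 192, s_8 = 704, s_9 = 2176, s_{10} = 7168, s_{11} = 23040, s_{12} = 74752.

74752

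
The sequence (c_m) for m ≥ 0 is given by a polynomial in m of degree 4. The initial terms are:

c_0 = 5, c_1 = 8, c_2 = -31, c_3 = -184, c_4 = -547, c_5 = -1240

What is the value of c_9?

-10552

1st diffs: 3, -39, -153, -363, -693.
2nd diffs: -42, -114, -210, -330.
3rd diffs: -72, -96, -120.
4th diffs: -24, -24 (constant).
Newton forward-difference form: c_m = 5 + 3·C(m,1) + (-42)·C(m,2) + (-72)·C(m,3) + (-24)·C(m,4).
At m = 9: m = 9, so c_9 = 5 + 27 - 1512 - 6048 - 3024 = -10552.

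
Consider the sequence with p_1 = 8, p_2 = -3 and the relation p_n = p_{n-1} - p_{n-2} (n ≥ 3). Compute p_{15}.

p_3 = -11  p_4 = -8  p_5 = 3  …  p_{12} = 11  p_{13} = 8  p_{14} = -3  p_{15} = -11.

-11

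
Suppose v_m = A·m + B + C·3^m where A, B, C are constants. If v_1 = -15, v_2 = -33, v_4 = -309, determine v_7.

-8715

The three given values yield: A + B + 3C = -15; 2A + B + 9C = -33; 4A + B + 81C = -309.
Subtracting the first from the second: A + 6C = -18.
Subtracting the second from the third: 2A + 72C = -276.
Solving: C = -4, A = 6, then B = -9.
So v_m = 6·m + (-9) + (-4)·3^m; at m=7 this is -8715.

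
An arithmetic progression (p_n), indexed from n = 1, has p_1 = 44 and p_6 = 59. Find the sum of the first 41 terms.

4264

Common difference d = (59 - 44) / (6 - 1) = 3.
p_n = 44 + (n - 1)·3.
p_{41} = 164; S = 41·(44 + 164)/2 = 4264.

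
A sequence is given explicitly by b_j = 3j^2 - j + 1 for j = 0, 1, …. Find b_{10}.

291

b_{10} = 3·10^2 - 1·10 + 1 = 291.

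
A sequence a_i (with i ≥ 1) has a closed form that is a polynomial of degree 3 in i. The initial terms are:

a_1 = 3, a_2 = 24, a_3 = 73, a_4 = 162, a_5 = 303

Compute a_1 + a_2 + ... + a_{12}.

13522

1st diffs: 21, 49, 89, 141.
2nd diffs: 28, 40, 52.
3rd diffs: 12, 12 (constant).
Newton forward-difference form: a_i = 3 + 21·C(i-1,1) + 28·C(i-1,2) + 12·C(i-1,3).
Continuing: …, 508, 789, 1158, 1627, …, a_{12} = 3754.
Summing i = 1..12 (12 terms) gives 13522.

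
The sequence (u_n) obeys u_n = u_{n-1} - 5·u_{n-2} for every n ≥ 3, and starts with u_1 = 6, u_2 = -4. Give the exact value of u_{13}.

-63834

Applying the relation repeatedly:
u_3 = -34, u_4 = -14, u_5 = 156, …, u_{10} = 9506, u_{11} = 4076, u_{12} = -43454, u_{13} = -63834.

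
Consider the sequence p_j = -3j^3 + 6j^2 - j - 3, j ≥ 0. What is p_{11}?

p_{11} = -3·11^3 + 6·11^2 - 1·11 - 3 = -3281.

-3281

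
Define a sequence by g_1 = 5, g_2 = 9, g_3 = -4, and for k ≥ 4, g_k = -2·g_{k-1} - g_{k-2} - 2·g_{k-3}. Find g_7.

Applying the relation repeatedly:
g_4 = -11; g_5 = 8; g_6 = 3; g_7 = 8.

8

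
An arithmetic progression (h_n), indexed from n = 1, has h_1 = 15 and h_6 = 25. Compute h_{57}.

127

Common difference d = (25 - 15) / (6 - 1) = 2.
h_n = 15 + (n - 1)·2.
h_{57} = 15 + 56·2 = 127.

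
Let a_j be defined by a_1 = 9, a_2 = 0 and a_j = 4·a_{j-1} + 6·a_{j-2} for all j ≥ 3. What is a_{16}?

81497221632

a_3 = 54, a_4 = 216, a_5 = 1188, …, a_{13} = 592405056, a_{14} = 3058159104, a_{15} = 15787066752, a_{16} = 81497221632.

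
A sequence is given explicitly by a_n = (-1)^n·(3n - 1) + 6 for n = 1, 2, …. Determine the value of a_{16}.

53

(-1)^16 = 1; 3n - 1 at n=16 is 47; so a_{16} = 53.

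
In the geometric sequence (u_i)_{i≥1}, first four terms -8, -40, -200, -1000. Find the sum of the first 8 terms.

-781248

Common ratio r = 5.
u_i = (-8)·5^(i-1).
S = (-8)·(5^8 - 1)/(5 - 1) = (-8)·(390625 - 1)/(4) = -781248.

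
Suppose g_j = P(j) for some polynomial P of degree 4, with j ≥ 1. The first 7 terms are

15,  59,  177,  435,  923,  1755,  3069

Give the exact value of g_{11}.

1st diffs: 44, 118, 258, 488, 832, 1314.
2nd diffs: 74, 140, 230, 344, 482.
3rd diffs: 66, 90, 114, 138.
4th diffs: 24, 24, 24 (constant).
Newton forward-difference form: g_j = 15 + 44·C(j-1,1) + 74·C(j-1,2) + 66·C(j-1,3) + 24·C(j-1,4).
At j = 11: j-1 = 10, so g_{11} = 15 + 440 + 3330 + 7920 + 5040 = 16745.

16745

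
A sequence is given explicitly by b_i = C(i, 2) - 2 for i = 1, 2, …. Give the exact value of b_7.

19

C(7, 2) = 21, so b_7 = 19.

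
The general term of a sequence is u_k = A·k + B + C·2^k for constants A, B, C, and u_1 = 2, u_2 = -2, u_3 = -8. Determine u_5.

Write the equations: A + B + 2C = 2; 2A + B + 4C = -2; 3A + B + 8C = -8.
Subtracting the first from the second: A + 2C = -4.
Subtracting the second from the third: A + 4C = -6.
Solving: C = -1, A = -2, then B = 6.
Hence u_5 = -2·5 + 6 + (-1)·32 = -36.

-36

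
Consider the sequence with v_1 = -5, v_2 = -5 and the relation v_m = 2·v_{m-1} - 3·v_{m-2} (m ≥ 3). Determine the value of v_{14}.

-6245

Compute successive terms:
v_3 = 5;  v_4 = 25;  v_5 = 35;  …;  v_{11} = 1205;  v_{12} = 985;  v_{13} = -1645;  v_{14} = -6245.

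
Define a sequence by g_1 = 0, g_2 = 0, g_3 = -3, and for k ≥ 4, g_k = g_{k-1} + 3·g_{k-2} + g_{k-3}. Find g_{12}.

Applying the relation repeatedly:
g_4 = -3;  g_5 = -12;  g_6 = -24;  g_7 = -63;  g_8 = -147;  g_9 = -360;  g_{10} = -864;  g_{11} = -2091;  g_{12} = -5043.

-5043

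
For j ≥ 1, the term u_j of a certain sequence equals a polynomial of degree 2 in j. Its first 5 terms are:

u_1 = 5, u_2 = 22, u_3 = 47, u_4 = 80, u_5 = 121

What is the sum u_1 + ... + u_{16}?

6600

1st diffs: 17, 25, 33, 41.
2nd diffs: 8, 8, 8 (constant).
So u_j = 4j^2 + 5j - 4.
Continuing: …, 170, 227, 292, 365, …, u_{16} = 1100.
Summing j = 1..16 (16 terms) gives 6600.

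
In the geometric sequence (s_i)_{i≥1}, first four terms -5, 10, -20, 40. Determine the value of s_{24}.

Common ratio r = -2.
s_i = (-5)·(-2)^(i-1).
s_{24} = (-5)·(-2)^23 = 41943040.

41943040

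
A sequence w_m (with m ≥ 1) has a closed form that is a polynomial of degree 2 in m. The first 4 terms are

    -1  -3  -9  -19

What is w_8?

-99

1st diffs: -2, -6, -10.
2nd diffs: -4, -4 (constant).
So w_m = -2m^2 + 4m - 3.
Evaluating at m = 8 gives w_8 = -99.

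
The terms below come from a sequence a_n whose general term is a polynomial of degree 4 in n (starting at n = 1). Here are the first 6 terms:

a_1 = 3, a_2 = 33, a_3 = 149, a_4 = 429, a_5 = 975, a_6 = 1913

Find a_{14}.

46569

1st diffs: 30, 116, 280, 546, 938.
2nd diffs: 86, 164, 266, 392.
3rd diffs: 78, 102, 126.
4th diffs: 24, 24 (constant).
Newton forward-difference form: a_n = 3 + 30·C(n-1,1) + 86·C(n-1,2) + 78·C(n-1,3) + 24·C(n-1,4).
At n = 14: n-1 = 13, so a_{14} = 3 + 390 + 6708 + 22308 + 17160 = 46569.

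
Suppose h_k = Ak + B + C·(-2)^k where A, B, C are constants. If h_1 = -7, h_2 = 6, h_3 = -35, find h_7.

-415

At k = 1, 2, 3: A + B - 2C = -7; 2A + B + 4C = 6; 3A + B - 8C = -35.
Subtracting the first from the second: A + 6C = 13.
Subtracting the second from the third: A - 12C = -41.
Solving: C = 3, A = -5, then B = 4.
So h_k = -5·k + 4 + 3·(-2)^k; at k=7 this is -415.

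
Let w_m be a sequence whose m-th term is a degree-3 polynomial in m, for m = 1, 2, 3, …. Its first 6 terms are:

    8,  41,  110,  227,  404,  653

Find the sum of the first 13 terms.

1st diffs: 33, 69, 117, 177, 249.
2nd diffs: 36, 48, 60, 72.
3rd diffs: 12, 12, 12 (constant).
Newton forward-difference form: w_m = 8 + 33·C(m-1,1) + 36·C(m-1,2) + 12·C(m-1,3).
Continuing: …, 986, 1415, 1952, 2609, …, w_{13} = 5420.
Summing m = 1..13 (13 terms) gives 21554.

21554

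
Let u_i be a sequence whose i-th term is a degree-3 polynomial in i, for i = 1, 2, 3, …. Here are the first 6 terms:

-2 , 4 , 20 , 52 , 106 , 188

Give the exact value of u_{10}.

916

1st diffs: 6, 16, 32, 54, 82.
2nd diffs: 10, 16, 22, 28.
3rd diffs: 6, 6, 6 (constant).
Newton forward-difference form: u_i = -2 + 6·C(i-1,1) + 10·C(i-1,2) + 6·C(i-1,3).
At i = 10: i-1 = 9, so u_{10} = -2 + 54 + 360 + 504 = 916.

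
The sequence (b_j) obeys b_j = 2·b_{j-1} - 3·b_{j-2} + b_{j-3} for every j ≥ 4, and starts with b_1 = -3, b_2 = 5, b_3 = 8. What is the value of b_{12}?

Compute successive terms:
b_4 = -2  b_5 = -23  b_6 = -32  b_7 = 3  b_8 = 79  b_9 = 117  b_{10} = 0  b_{11} = -272  b_{12} = -427.

-427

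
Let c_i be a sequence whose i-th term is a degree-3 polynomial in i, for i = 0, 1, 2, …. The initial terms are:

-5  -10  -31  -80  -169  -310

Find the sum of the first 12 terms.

1st diffs: -5, -21, -49, -89, -141.
2nd diffs: -16, -28, -40, -52.
3rd diffs: -12, -12, -12 (constant).
Newton forward-difference form: c_i = -5 + (-5)·C(i,1) + (-16)·C(i,2) + (-12)·C(i,3).
Continuing: …, -515, -796, -1165, -1634, …, c_{11} = -2920.
Summing i = 0..11 (12 terms) gives -9850.

-9850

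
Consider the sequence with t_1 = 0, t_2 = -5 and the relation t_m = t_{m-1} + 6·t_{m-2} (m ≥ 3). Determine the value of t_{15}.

t_3 = -5; t_4 = -35; t_5 = -65; …; t_{12} = -179195; t_{13} = -527345; t_{14} = -1602515; t_{15} = -4766585.
(Characteristic roots are 3 and -2.)

-4766585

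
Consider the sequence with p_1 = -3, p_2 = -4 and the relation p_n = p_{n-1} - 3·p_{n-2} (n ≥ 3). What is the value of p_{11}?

p_3 = 5;  p_4 = 17;  p_5 = 2;  p_6 = -49;  p_7 = -55;  p_8 = 92;  p_9 = 257;  p_{10} = -19;  p_{11} = -790.

-790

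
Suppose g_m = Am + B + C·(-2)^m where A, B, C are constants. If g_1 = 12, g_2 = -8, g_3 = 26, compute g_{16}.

-196632

Write the equations: A + B - 2C = 12; 2A + B + 4C = -8; 3A + B - 8C = 26.
Subtracting the first from the second: A + 6C = -20.
Subtracting the second from the third: A - 12C = 34.
Solving: C = -3, A = -2, then B = 8.
Hence g_{16} = -2·16 + 8 + (-3)·65536 = -196632.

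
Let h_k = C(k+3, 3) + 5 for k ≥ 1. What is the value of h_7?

125

C(10, 3) = 120, so h_7 = 125.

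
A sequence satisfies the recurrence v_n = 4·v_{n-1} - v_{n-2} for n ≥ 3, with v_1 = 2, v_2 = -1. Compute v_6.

Step forward from the initial values:
v_3 = -6;  v_4 = -23;  v_5 = -86;  v_6 = -321.

-321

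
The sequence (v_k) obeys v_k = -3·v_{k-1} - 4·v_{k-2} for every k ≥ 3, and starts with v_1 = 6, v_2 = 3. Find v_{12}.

19671

Compute successive terms:
v_3 = -33;  v_4 = 87;  v_5 = -129;  v_6 = 39;  v_7 = 399;  v_8 = -1353;  v_9 = 2463;  v_{10} = -1977;  v_{11} = -3921;  v_{12} = 19671.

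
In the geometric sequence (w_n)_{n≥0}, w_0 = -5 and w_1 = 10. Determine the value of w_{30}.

-5368709120

Common ratio r = -2.
w_n = (-5)·(-2)^(n-0).
w_{30} = (-5)·(-2)^30 = -5368709120.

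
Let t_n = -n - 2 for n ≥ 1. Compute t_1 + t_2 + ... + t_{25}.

-375

Over n = 1..25: Σn = 325.
Total = (-1)·325 + (-2)·25 = -375.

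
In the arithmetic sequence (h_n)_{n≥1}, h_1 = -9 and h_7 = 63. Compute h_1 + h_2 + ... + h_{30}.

Common difference d = (63 - (-9)) / (7 - 1) = 12.
h_n = -9 + (n - 1)·12.
h_{30} = 339; S = 30·(-9 + 339)/2 = 4950.

4950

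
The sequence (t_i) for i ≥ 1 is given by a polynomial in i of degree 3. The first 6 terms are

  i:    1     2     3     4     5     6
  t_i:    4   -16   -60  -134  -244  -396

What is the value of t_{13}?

-3140

1st diffs: -20, -44, -74, -110, -152.
2nd diffs: -24, -30, -36, -42.
3rd diffs: -6, -6, -6 (constant).
Newton forward-difference form: t_i = 4 + (-20)·C(i-1,1) + (-24)·C(i-1,2) + (-6)·C(i-1,3).
At i = 13: i-1 = 12, so t_{13} = 4 - 240 - 1584 - 1320 = -3140.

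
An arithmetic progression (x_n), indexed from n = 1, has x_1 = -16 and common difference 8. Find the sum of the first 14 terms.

x_n = -16 + (n - 1)·8.
x_{14} = 88; S = 14·(-16 + 88)/2 = 504.

504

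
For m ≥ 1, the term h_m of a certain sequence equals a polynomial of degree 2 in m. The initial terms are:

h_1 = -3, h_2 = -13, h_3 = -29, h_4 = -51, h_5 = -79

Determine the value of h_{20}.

-1219

1st diffs: -10, -16, -22, -28.
2nd diffs: -6, -6, -6 (constant).
So h_m = -3m^2 - m + 1.
Evaluating at m = 20 gives h_{20} = -1219.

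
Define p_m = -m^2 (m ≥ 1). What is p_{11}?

-121

p_{11} = -1·11^2 = -121.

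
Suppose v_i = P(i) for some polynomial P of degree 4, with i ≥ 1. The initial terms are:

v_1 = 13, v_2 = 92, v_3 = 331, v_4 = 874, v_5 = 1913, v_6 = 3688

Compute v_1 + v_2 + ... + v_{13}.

216827

1st diffs: 79, 239, 543, 1039, 1775.
2nd diffs: 160, 304, 496, 736.
3rd diffs: 144, 192, 240.
4th diffs: 48, 48 (constant).
So v_i = 2i^4 + 4i^3 + 6i^2 + 3i - 2.
Continuing: …, 6487, 10646, 16549, 24628, …, v_{13} = 66961.
Summing i = 1..13 (13 terms) gives 216827.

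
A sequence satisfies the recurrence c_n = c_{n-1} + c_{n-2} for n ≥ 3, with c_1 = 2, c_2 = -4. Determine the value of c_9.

-58

c_3 = -2  c_4 = -6  c_5 = -8  c_6 = -14  c_7 = -22  c_8 = -36  c_9 = -58.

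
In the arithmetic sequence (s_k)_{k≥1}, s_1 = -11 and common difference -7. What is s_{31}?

-221

s_k = -11 + (k - 1)·(-7).
s_{31} = -11 + 30·(-7) = -221.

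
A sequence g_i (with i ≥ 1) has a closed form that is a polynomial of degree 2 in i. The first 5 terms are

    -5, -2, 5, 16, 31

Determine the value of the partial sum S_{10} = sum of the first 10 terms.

565

1st diffs: 3, 7, 11, 15.
2nd diffs: 4, 4, 4 (constant).
Newton forward-difference form: g_i = -5 + 3·C(i-1,1) + 4·C(i-1,2).
Continuing: …, 50, 73, 100, 131, …, g_{10} = 166.
Summing i = 1..10 (10 terms) gives 565.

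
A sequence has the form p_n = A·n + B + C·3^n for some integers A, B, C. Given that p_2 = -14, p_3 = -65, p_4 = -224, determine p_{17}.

The three given values yield: 2A + B + 9C = -14; 3A + B + 27C = -65; 4A + B + 81C = -224.
Subtracting the first from the second: A + 18C = -51.
Subtracting the second from the third: A + 54C = -159.
Solving: C = -3, A = 3, then B = 7.
Hence p_{17} = 3·17 + 7 + (-3)·129140163 = -387420431.

-387420431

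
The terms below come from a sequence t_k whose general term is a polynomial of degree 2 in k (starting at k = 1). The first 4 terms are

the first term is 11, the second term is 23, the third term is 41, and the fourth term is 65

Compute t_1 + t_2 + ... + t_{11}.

1st diffs: 12, 18, 24.
2nd diffs: 6, 6 (constant).
So t_k = 3k^2 + 3k + 5.
Continuing: …, 95, 131, 173, 221, …, t_{11} = 401.
Summing k = 1..11 (11 terms) gives 1771.

1771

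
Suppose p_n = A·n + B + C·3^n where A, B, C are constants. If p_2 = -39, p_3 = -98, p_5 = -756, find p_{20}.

Plug in n = 2, 3, 5: 2A + B + 9C = -39; 3A + B + 27C = -98; 5A + B + 243C = -756.
Subtracting the first from the second: A + 18C = -59.
Subtracting the second from the third: 2A + 216C = -658.
Solving: C = -3, A = -5, then B = -2.
So p_n = -5·n + (-2) + (-3)·3^n; at n=20 this is -10460353305.

-10460353305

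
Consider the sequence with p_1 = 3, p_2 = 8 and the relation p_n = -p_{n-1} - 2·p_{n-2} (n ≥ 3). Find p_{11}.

190

Compute successive terms:
p_3 = -14  p_4 = -2  p_5 = 30  p_6 = -26  p_7 = -34  p_8 = 86  p_9 = -18  p_{10} = -154  p_{11} = 190.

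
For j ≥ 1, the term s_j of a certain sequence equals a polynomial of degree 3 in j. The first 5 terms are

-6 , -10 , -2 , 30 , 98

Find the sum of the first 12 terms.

1st diffs: -4, 8, 32, 68.
2nd diffs: 12, 24, 36.
3rd diffs: 12, 12 (constant).
Newton forward-difference form: s_j = -6 + (-4)·C(j-1,1) + 12·C(j-1,2) + 12·C(j-1,3).
Continuing: …, 214, 390, 638, 970, …, s_{12} = 2590.
Summing j = 1..12 (12 terms) gives 8244.

8244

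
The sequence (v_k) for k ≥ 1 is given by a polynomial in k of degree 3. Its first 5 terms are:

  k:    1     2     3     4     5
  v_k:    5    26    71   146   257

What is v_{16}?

1st diffs: 21, 45, 75, 111.
2nd diffs: 24, 30, 36.
3rd diffs: 6, 6 (constant).
Newton forward-difference form: v_k = 5 + 21·C(k-1,1) + 24·C(k-1,2) + 6·C(k-1,3).
At k = 16: k-1 = 15, so v_{16} = 5 + 315 + 2520 + 2730 = 5570.

5570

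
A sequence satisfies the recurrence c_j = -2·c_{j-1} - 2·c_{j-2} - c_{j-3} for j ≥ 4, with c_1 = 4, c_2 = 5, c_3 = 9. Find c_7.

c_4 = -32; c_5 = 41; c_6 = -27; c_7 = 4.

4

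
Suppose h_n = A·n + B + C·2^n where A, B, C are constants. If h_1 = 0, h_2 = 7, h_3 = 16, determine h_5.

At n = 1, 2, 3: A + B + 2C = 0; 2A + B + 4C = 7; 3A + B + 8C = 16.
Subtracting the first from the second: A + 2C = 7.
Subtracting the second from the third: A + 4C = 9.
Solving: C = 1, A = 5, then B = -7.
Therefore h_5 = 25 + (-7) + 1·32 = 50.

50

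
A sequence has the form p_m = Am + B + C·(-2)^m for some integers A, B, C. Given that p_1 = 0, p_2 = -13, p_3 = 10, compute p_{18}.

At m = 1, 2, 3: A + B - 2C = 0; 2A + B + 4C = -13; 3A + B - 8C = 10.
Subtracting the first from the second: A + 6C = -13.
Subtracting the second from the third: A - 12C = 23.
Solving: C = -2, A = -1, then B = -3.
Therefore p_{18} = -18 + (-3) + (-2)·262144 = -524309.

-524309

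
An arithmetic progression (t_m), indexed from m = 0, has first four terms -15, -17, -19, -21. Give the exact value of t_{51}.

Common difference d = -2.
t_m = -15 + (m - 0)·(-2).
t_{51} = -15 + 51·(-2) = -117.

-117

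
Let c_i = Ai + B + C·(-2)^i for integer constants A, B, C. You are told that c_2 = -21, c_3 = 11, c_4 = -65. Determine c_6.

-217

The three given values yield: 2A + B + 4C = -21; 3A + B - 8C = 11; 4A + B + 16C = -65.
Subtracting the first from the second: A - 12C = 32.
Subtracting the second from the third: A + 24C = -76.
Solving: C = -3, A = -4, then B = -1.
Hence c_6 = -4·6 + (-1) + (-3)·64 = -217.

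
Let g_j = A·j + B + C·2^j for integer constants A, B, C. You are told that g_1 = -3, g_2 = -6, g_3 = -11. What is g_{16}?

At j = 1, 2, 3: A + B + 2C = -3; 2A + B + 4C = -6; 3A + B + 8C = -11.
Subtracting the first from the second: A + 2C = -3.
Subtracting the second from the third: A + 4C = -5.
Solving: C = -1, A = -1, then B = 0.
Hence g_{16} = -1·16 + 0 + (-1)·65536 = -65552.

-65552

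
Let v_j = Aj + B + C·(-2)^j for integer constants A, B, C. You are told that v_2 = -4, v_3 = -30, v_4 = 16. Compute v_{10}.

Write the equations: 2A + B + 4C = -4; 3A + B - 8C = -30; 4A + B + 16C = 16.
Subtracting the first from the second: A - 12C = -26.
Subtracting the second from the third: A + 24C = 46.
Solving: C = 2, A = -2, then B = -8.
So v_j = -2·j + (-8) + 2·(-2)^j; at j=10 this is 2020.

2020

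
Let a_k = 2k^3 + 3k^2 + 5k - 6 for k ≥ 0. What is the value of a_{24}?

a_{24} = 2·24^3 + 3·24^2 + 5·24 - 6 = 29490.

29490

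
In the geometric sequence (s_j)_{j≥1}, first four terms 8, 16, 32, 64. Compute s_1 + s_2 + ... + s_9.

4088

Common ratio r = 2.
s_j = 8·2^(j-1).
S = 8·(2^9 - 1)/(2 - 1) = 8·(512 - 1)/(1) = 4088.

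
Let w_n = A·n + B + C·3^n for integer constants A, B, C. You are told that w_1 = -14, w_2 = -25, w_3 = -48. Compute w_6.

At n = 1, 2, 3: A + B + 3C = -14; 2A + B + 9C = -25; 3A + B + 27C = -48.
Subtracting the first from the second: A + 6C = -11.
Subtracting the second from the third: A + 18C = -23.
Solving: C = -1, A = -5, then B = -6.
Therefore w_6 = -30 + (-6) + (-1)·729 = -765.

-765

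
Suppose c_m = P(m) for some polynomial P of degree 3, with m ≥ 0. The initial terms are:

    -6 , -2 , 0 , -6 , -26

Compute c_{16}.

1st diffs: 4, 2, -6, -20.
2nd diffs: -2, -8, -14.
3rd diffs: -6, -6 (constant).
Newton forward-difference form: c_m = -6 + 4·C(m,1) + (-2)·C(m,2) + (-6)·C(m,3).
At m = 16: m = 16, so c_{16} = -6 + 64 - 240 - 3360 = -3542.

-3542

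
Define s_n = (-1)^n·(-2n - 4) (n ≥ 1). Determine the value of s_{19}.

(-1)^19 = -1; -2n - 4 at n=19 is -42; so s_{19} = 42.

42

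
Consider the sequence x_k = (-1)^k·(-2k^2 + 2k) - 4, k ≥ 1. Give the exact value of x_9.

140

(-1)^9 = -1; -2k^2 + 2k at k=9 is -144; so x_9 = 140.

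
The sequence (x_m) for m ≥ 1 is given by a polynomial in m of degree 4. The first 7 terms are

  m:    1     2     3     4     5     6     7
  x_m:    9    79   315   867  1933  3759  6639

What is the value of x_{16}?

152259

1st diffs: 70, 236, 552, 1066, 1826, 2880.
2nd diffs: 166, 316, 514, 760, 1054.
3rd diffs: 150, 198, 246, 294.
4th diffs: 48, 48, 48 (constant).
Newton forward-difference form: x_m = 9 + 70·C(m-1,1) + 166·C(m-1,2) + 150·C(m-1,3) + 48·C(m-1,4).
At m = 16: m-1 = 15, so x_{16} = 9 + 1050 + 17430 + 68250 + 65520 = 152259.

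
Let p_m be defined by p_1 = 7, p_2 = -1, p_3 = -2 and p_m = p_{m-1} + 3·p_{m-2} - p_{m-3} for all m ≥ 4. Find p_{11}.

-2142

Iterate the recurrence:
p_4 = -12;  p_5 = -17;  p_6 = -51;  p_7 = -90;  p_8 = -226;  p_9 = -445;  p_{10} = -1033;  p_{11} = -2142.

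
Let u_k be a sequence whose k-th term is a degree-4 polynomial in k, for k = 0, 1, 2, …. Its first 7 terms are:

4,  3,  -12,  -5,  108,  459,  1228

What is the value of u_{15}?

80419

1st diffs: -1, -15, 7, 113, 351, 769.
2nd diffs: -14, 22, 106, 238, 418.
3rd diffs: 36, 84, 132, 180.
4th diffs: 48, 48, 48 (constant).
So u_k = 2k^4 - 6k^3 - 3k^2 + 6k + 4.
Evaluating at k = 15 gives u_{15} = 80419.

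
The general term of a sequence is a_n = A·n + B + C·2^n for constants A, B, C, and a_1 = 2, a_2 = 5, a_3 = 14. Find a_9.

1508

At n = 1, 2, 3: A + B + 2C = 2; 2A + B + 4C = 5; 3A + B + 8C = 14.
Subtracting the first from the second: A + 2C = 3.
Subtracting the second from the third: A + 4C = 9.
Solving: C = 3, A = -3, then B = -1.
Therefore a_9 = -27 + (-1) + 3·512 = 1508.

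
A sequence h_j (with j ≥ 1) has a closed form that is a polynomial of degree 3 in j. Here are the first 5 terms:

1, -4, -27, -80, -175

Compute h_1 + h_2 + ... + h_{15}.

1st diffs: -5, -23, -53, -95.
2nd diffs: -18, -30, -42.
3rd diffs: -12, -12 (constant).
Newton forward-difference form: h_j = 1 + (-5)·C(j-1,1) + (-18)·C(j-1,2) + (-12)·C(j-1,3).
Continuing: …, -324, -539, -832, -1215, …, h_{15} = -6075.
Summing j = 1..15 (15 terms) gives -25080.

-25080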